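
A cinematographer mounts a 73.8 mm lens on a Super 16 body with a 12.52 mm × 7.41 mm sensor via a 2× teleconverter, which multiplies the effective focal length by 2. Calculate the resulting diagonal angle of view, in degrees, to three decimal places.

Effective focal length f = 73.8 × 2 = 147.6 mm.
Sensor diagonal = √(12.52² + 7.41²) = √211.6585 ≈ 14.5485 mm.
α = 2·arctan(14.548 / (2 × 147.6)) = 2·arctan(0.04928) ≈ 5.6429°.

5.643°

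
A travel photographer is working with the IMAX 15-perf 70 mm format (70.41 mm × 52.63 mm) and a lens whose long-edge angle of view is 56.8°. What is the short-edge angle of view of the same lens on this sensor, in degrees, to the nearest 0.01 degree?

44.01°

From the long-edge AOV: f = 70.41 / (2·tan(28.4°)) = 70.41 / 1.08140 ≈ 65.1103 mm.
Short-edge AOV = 2·arctan(52.63 / (2 × 65.1103)) = 2·arctan(0.40416) ≈ 44.0132°.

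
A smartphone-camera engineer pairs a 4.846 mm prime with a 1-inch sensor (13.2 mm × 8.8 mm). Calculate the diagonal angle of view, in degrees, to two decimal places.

117.16°

Sensor diagonal = √(13.2² + 8.8²) = √251.6800 ≈ 15.8644 mm.
Angle of view α = 2·arctan(d/2f) with d = 15.8644 mm and f = 4.846 mm.
d/2f = 1.63686; arctan(1.63686) ≈ 58.5781°, so α ≈ 117.1563°.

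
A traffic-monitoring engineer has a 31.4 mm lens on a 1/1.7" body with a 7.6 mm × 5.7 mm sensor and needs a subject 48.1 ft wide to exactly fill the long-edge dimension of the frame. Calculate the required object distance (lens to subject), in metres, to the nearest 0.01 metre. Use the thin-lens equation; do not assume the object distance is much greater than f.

60.60 m

W: 48.1 ft × 304.8 mm/ft = 14660.88 mm.
Magnification m = w/W = dᵢ/dₒ; combined with 1/f = 1/dₒ + 1/dᵢ this gives dₒ = f·(1 + W/w).
dₒ = 31.4 mm × (1 + 14660.9/7.6) = 31.4 × 1930.0631 ≈ 60603.981 mm = 60.604 m.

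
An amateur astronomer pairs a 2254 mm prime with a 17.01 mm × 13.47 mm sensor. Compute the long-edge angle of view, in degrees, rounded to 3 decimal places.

Angle of view α = 2·arctan(w/2f) with w = 17.01 mm and f = 2254 mm.
w/2f = 0.00377; arctan(0.00377) ≈ 0.2162°, so α ≈ 0.4324°.

0.432°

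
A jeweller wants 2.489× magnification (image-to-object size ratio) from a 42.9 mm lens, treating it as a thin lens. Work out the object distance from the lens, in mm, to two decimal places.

60.14 mm

With m = dᵢ/dₒ and 1/f = 1/dₒ + 1/dᵢ, substituting dᵢ = m·dₒ gives 1/f = (1 + 1/m)/dₒ, hence dₒ = f·(1 + 1/m).
dₒ = 42.9 × (1 + 1/2.489) = 42.9 × 1.40177 ≈ 60.136 mm.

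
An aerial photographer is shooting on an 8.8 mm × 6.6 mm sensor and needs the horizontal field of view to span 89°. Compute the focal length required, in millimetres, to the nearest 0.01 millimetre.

From α = 2·arctan(w/2f) we get f = w / (2·tan(α/2)).
With w = 8.8 mm and α/2 = 44.5°, tan(α/2) ≈ 0.98270, so f ≈ 8.8 / 1.96539 ≈ 4.4775 mm.

4.48 mm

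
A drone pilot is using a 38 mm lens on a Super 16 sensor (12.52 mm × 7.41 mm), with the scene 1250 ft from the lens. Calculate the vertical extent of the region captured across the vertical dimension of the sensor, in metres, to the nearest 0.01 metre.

74.29 m

dₒ: 1250 ft × 304.8 mm/ft = 380999.99 mm.
Similar triangles through the lens centre give W/dₒ = h/dᵢ; with 1/f = 1/dₒ + 1/dᵢ this gives W = h·(dₒ − f)/f.
W = 7.41 mm × (381000 − 38) / 38 = 7.41 × 10025.3155 ≈ 74287.588 mm = 74.2876 m.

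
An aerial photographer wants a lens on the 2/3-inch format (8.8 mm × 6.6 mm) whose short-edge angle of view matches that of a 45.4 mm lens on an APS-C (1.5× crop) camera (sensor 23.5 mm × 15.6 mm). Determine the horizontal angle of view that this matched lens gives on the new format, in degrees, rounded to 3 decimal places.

25.805°

Equal short-edge AOV ⇒ f₂ = f₁ · 6.6/15.6 = 45.4 × 0.42308 ≈ 19.2077 mm.
Horizontal AOV on the new format = 2·arctan(8.8 / (2 × 19.2077)) = 2·arctan(0.22907) ≈ 25.8048°.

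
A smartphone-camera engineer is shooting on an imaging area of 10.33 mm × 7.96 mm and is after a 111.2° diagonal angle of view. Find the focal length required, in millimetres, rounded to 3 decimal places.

4.465 mm

Sensor diagonal = √(10.33² + 7.96²) = √170.0705 ≈ 13.0411 mm.
From α = 2·arctan(d/2f) we get f = d / (2·tan(α/2)).
With d = 13.0411 mm and α/2 = 55.6°, tan(α/2) ≈ 1.46046, so f ≈ 13.0411 / 2.92093 ≈ 4.4647 mm.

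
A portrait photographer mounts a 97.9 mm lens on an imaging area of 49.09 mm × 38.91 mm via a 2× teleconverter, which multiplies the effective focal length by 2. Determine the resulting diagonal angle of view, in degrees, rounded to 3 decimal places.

18.176°

Effective focal length f = 97.9 × 2 = 195.8 mm.
Sensor diagonal = √(49.09² + 38.91²) = √3923.8162 ≈ 62.6404 mm.
α = 2·arctan(62.640 / (2 × 195.8)) = 2·arctan(0.15996) ≈ 18.1761°.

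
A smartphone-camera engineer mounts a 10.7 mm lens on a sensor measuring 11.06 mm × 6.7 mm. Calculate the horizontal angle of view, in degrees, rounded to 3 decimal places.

54.662°

Angle of view α = 2·arctan(w/2f) with w = 11.06 mm and f = 10.7 mm.
w/2f = 0.51682; arctan(0.51682) ≈ 27.3309°, so α ≈ 54.6619°.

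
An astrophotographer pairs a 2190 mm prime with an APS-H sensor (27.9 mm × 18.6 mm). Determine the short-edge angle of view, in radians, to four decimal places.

0.0085 rad

Angle of view α = 2·arctan(h/2f) with h = 18.6 mm and f = 2190 mm.
h/2f = 0.00425; arctan(0.00425) ≈ 0.0042 rad, so α ≈ 0.0085 rad.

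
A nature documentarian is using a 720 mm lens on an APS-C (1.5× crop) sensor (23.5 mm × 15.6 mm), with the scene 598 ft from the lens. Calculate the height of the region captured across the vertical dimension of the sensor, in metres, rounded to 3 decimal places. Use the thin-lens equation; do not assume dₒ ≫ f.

3.934 m

dₒ: 598 ft × 304.8 mm/ft = 182270.39 mm.
Similar triangles through the lens centre give W/dₒ = h/dᵢ; with 1/f = 1/dₒ + 1/dᵢ this gives W = h·(dₒ − f)/f.
W = 15.6 mm × (182270 − 720) / 720 = 15.6 × 252.1533 ≈ 3933.592 mm = 3.93359 m.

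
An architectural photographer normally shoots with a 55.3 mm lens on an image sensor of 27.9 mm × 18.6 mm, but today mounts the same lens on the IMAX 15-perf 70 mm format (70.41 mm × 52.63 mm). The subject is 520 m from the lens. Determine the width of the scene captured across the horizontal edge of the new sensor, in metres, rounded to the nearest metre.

662 m

The focal length stays 55.3 mm; the relevant sensor dimension is now w = 70.41 mm. Object distance dₒ = 520 m = 520000 mm.
Thin-lens field width W = w·(dₒ − f)/f = 70.41 × (520000 − 55.3)/55.3 ≈ 662012.773 mm = 662.013 m.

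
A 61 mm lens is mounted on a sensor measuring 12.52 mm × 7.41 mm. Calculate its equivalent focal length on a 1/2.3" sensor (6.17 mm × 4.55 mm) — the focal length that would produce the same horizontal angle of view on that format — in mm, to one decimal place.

30.1 mm

Equal angle of view means equal width/f ratio, so f₂ = f₁ · (width₂/width₁) = 61 × 6.17/12.52.
f₂ = 61 × 0.49281 ≈ 30.062 mm.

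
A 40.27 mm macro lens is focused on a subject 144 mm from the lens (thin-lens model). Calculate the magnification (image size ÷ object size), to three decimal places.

0.388×

Thin lens: 1/f = 1/dₒ + 1/dᵢ → 1/dᵢ = 1/40.27 − 1/144 = 0.0178879 mm⁻¹, so dᵢ ≈ 55.9036 mm.
Magnification m = dᵢ/dₒ = 55.9036/144 ≈ 0.38822.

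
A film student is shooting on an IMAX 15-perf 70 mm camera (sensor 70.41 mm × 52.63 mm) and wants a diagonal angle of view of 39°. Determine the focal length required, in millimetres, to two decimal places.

124.12 mm

Sensor diagonal = √(70.41² + 52.63²) = √7727.4850 ≈ 87.9061 mm.
From α = 2·arctan(d/2f) we get f = d / (2·tan(α/2)).
With d = 87.9061 mm and α/2 = 19.5°, tan(α/2) ≈ 0.35412, so f ≈ 87.9061 / 0.70824 ≈ 124.1196 mm.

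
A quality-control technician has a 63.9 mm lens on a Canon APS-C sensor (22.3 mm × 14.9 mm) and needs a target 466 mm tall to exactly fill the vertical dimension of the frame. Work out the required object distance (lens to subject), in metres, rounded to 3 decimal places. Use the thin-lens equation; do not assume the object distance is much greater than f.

2.062 m

Magnification m = h/W = dᵢ/dₒ; combined with 1/f = 1/dₒ + 1/dᵢ this gives dₒ = f·(1 + W/h).
dₒ = 63.9 mm × (1 + 466/14.9) = 63.9 × 32.2752 ≈ 2062.383 mm = 2.06238 m.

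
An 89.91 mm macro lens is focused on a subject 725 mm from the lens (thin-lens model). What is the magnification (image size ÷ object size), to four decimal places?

Thin lens: 1/f = 1/dₒ + 1/dᵢ → 1/dᵢ = 1/89.91 − 1/725 = 0.0097429 mm⁻¹, so dᵢ ≈ 102.6386 mm.
Magnification m = dᵢ/dₒ = 102.6386/725 ≈ 0.14157.

0.1416×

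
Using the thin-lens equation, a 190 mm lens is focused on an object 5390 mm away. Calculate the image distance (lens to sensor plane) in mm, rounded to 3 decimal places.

1/dᵢ = 1/f − 1/dₒ = 1/190 − 1/5390 = 0.0050776 mm⁻¹.
dᵢ = 1/0.0050776 ≈ 196.9423 mm.

196.942 mm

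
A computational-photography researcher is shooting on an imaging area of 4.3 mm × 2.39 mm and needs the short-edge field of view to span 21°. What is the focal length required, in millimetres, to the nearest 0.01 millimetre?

6.45 mm

From α = 2·arctan(h/2f) we get f = h / (2·tan(α/2)).
With h = 2.39 mm and α/2 = 10.5°, tan(α/2) ≈ 0.18534, so f ≈ 2.39 / 0.37068 ≈ 6.4476 mm.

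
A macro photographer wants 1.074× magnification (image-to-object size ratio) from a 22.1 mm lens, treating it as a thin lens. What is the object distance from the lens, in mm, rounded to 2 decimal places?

42.68 mm

With m = dᵢ/dₒ and 1/f = 1/dₒ + 1/dᵢ, substituting dᵢ = m·dₒ gives 1/f = (1 + 1/m)/dₒ, hence dₒ = f·(1 + 1/m).
dₒ = 22.1 × (1 + 1/1.074) = 22.1 × 1.93110 ≈ 42.677 mm.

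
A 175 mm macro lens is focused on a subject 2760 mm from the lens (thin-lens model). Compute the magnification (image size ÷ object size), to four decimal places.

Thin lens: 1/f = 1/dₒ + 1/dᵢ → 1/dᵢ = 1/175 − 1/2760 = 0.0053520 mm⁻¹, so dᵢ ≈ 186.8472 mm.
Magnification m = dᵢ/dₒ = 186.8472/2760 ≈ 0.06770.

0.0677×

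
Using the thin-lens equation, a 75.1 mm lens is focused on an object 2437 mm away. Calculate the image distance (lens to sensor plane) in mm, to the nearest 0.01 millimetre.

77.49 mm

1/dᵢ = 1/f − 1/dₒ = 1/75.1 − 1/2437 = 0.0129052 mm⁻¹.
dᵢ = 1/0.0129052 ≈ 77.4879 mm.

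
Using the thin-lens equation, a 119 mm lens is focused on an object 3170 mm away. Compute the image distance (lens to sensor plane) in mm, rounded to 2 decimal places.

1/dᵢ = 1/f − 1/dₒ = 1/119 − 1/3170 = 0.0080879 mm⁻¹.
dᵢ = 1/0.0080879 ≈ 123.6414 mm.

123.64 mm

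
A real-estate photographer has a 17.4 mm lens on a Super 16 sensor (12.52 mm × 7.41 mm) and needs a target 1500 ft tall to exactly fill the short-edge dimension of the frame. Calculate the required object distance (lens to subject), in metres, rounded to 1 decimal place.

W: 1500 ft × 304.8 mm/ft = 457199.99 mm.
Magnification m = h/W = dᵢ/dₒ; combined with 1/f = 1/dₒ + 1/dᵢ this gives dₒ = f·(1 + W/h).
dₒ = 17.4 mm × (1 + 457200/7.41) = 17.4 × 61701.4029 ≈ 1073604.410 mm = 1073.6 m.

1073.6 m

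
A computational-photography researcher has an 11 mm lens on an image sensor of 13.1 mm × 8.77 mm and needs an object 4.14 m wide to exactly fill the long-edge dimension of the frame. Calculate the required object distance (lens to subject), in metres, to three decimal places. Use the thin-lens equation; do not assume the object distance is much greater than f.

W: 4.14 m = 4140 mm.
Magnification m = w/W = dᵢ/dₒ; combined with 1/f = 1/dₒ + 1/dᵢ this gives dₒ = f·(1 + W/w).
dₒ = 11 mm × (1 + 4140/13.1) = 11 × 317.0305 ≈ 3487.336 mm = 3.48734 m.

3.487 m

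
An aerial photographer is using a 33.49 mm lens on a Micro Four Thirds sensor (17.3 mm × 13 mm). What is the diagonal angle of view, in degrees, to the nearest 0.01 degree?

35.81°

Sensor diagonal = √(17.3² + 13²) = √468.2900 ≈ 21.6400 mm.
Angle of view α = 2·arctan(d/2f) with d = 21.6400 mm and f = 33.49 mm.
d/2f = 0.32308; arctan(0.32308) ≈ 17.9047°, so α ≈ 35.8094°.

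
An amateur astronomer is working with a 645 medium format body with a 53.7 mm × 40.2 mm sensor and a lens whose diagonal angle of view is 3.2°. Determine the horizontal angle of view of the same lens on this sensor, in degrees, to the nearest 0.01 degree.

2.56°

Sensor diagonal = √(53.7² + 40.2²) = √4499.7300 ≈ 67.0800 mm.
From the diagonal AOV: f = 67.0800 / (2·tan(1.6°)) = 67.0800 / 0.05587 ≈ 1200.7510 mm.
Horizontal AOV = 2·arctan(53.7 / (2 × 1200.7510)) = 2·arctan(0.02236) ≈ 2.5620°.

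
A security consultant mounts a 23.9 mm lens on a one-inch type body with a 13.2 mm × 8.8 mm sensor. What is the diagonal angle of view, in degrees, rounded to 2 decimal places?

36.72°

Sensor diagonal = √(13.2² + 8.8²) = √251.6800 ≈ 15.8644 mm.
Angle of view α = 2·arctan(d/2f) with d = 15.8644 mm and f = 23.9 mm.
d/2f = 0.33189; arctan(0.33189) ≈ 18.3606°, so α ≈ 36.7212°.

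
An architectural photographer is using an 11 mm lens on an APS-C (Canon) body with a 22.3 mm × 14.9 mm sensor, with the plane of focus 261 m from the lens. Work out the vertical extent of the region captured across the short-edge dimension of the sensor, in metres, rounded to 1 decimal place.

353.5 m

dₒ: 261 m = 261000 mm.
Similar triangles through the lens centre give W/dₒ = h/dᵢ; with 1/f = 1/dₒ + 1/dᵢ this gives W = h·(dₒ − f)/f.
W = 14.9 mm × (261000 − 11) / 11 = 14.9 × 23726.2727 ≈ 353521.464 mm = 353.521 m.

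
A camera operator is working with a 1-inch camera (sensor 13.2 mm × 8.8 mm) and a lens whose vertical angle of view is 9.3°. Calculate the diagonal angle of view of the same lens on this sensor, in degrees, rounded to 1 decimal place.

16.7°

From the vertical AOV: f = 8.8 / (2·tan(4.65°)) = 8.8 / 0.16267 ≈ 54.0963 mm.
Sensor diagonal = √(13.2² + 8.8²) = √251.6800 ≈ 15.8644 mm.
Diagonal AOV = 2·arctan(15.8644 / (2 × 54.0963)) = 2·arctan(0.14663) ≈ 16.6838°.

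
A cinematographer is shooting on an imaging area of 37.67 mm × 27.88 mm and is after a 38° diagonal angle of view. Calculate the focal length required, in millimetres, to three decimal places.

68.053 mm

Sensor diagonal = √(37.67² + 27.88²) = √2196.3233 ≈ 46.8649 mm.
From α = 2·arctan(d/2f) we get f = d / (2·tan(α/2)).
With d = 46.8649 mm and α/2 = 19°, tan(α/2) ≈ 0.34433, so f ≈ 46.8649 / 0.68866 ≈ 68.0528 mm.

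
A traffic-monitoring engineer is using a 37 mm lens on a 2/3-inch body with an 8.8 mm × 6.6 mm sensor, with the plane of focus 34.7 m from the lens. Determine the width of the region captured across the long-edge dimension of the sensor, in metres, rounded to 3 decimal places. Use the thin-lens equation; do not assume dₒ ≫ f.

8.244 m

dₒ: 34.7 m = 34700 mm.
Similar triangles through the lens centre give W/dₒ = w/dᵢ; with 1/f = 1/dₒ + 1/dᵢ this gives W = w·(dₒ − f)/f.
W = 8.8 mm × (34700 − 37) / 37 = 8.8 × 936.8378 ≈ 8244.173 mm = 8.24417 m.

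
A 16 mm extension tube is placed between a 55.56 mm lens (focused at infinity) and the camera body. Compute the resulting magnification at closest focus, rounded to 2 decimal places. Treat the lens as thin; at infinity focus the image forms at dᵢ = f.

0.29×

The tube moves the image plane from f to f + e, so dᵢ = 55.56 + 16 = 71.56 mm. Focus is achieved when 1/f = 1/dₒ + 1/dᵢ, giving dₒ = 1/(1/f − 1/(f+e)).
Magnification m = dᵢ/dₒ = (f+e)·(1/f − 1/(f+e)) = e/f = 16/55.56 ≈ 0.2880.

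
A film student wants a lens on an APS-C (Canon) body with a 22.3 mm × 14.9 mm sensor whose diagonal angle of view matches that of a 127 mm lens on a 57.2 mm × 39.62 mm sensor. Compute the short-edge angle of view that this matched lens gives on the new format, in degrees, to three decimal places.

17.307°

Sensor diagonal = √(57.2² + 39.62²) = √4841.5844 ≈ 69.5815 mm.
Sensor diagonal = √(22.3² + 14.9²) = √719.3000 ≈ 26.8198 mm.
Equal diagonal AOV ⇒ f₂ = f₁ · 26.8198/69.5815 = 127 × 0.38544 ≈ 48.9514 mm.
Short-edge AOV on the new format = 2·arctan(14.9 / (2 × 48.9514)) = 2·arctan(0.15219) ≈ 17.3071°.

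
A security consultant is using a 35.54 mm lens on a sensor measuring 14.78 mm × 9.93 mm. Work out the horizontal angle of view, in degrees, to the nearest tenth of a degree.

23.5°

Angle of view α = 2·arctan(w/2f) with w = 14.78 mm and f = 35.54 mm.
w/2f = 0.20793; arctan(0.20793) ≈ 11.7464°, so α ≈ 23.4928°.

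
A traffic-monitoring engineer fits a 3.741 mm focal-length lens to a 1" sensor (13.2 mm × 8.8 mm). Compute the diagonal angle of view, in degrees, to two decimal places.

129.50°

Sensor diagonal = √(13.2² + 8.8²) = √251.6800 ≈ 15.8644 mm.
Angle of view α = 2·arctan(d/2f) with d = 15.8644 mm and f = 3.741 mm.
d/2f = 2.12035; arctan(2.12035) ≈ 64.7504°, so α ≈ 129.5009°.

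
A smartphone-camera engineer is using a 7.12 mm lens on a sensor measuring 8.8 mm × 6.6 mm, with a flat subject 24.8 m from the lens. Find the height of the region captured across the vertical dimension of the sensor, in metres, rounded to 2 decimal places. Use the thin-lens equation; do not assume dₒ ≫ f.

22.98 m

dₒ: 24.8 m = 24800 mm.
Similar triangles through the lens centre give W/dₒ = h/dᵢ; with 1/f = 1/dₒ + 1/dᵢ this gives W = h·(dₒ − f)/f.
W = 6.6 mm × (24800 − 7.12) / 7.12 = 6.6 × 3482.1461 ≈ 22982.164 mm = 22.9822 m.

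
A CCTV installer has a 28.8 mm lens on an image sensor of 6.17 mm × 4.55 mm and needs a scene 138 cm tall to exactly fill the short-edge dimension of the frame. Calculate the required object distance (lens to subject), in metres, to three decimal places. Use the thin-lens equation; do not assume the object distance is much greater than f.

8.764 m

W: 138 cm = 1380 mm.
Magnification m = h/W = dᵢ/dₒ; combined with 1/f = 1/dₒ + 1/dᵢ this gives dₒ = f·(1 + W/h).
dₒ = 28.8 mm × (1 + 1380/4.55) = 28.8 × 304.2967 ≈ 8763.745 mm = 8.76375 m.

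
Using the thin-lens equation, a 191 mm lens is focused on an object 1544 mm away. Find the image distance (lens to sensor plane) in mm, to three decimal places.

1/dᵢ = 1/f − 1/dₒ = 1/191 − 1/1544 = 0.0045879 mm⁻¹.
dᵢ = 1/0.0045879 ≈ 217.9630 mm.

217.963 mm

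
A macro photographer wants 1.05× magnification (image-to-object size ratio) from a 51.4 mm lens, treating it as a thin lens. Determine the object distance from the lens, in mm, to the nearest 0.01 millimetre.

100.35 mm

With m = dᵢ/dₒ and 1/f = 1/dₒ + 1/dᵢ, substituting dᵢ = m·dₒ gives 1/f = (1 + 1/m)/dₒ, hence dₒ = f·(1 + 1/m).
dₒ = 51.4 × (1 + 1/1.05) = 51.4 × 1.95238 ≈ 100.352 mm.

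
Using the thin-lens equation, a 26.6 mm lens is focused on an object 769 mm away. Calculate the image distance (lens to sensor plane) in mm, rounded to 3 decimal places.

27.553 mm

1/dᵢ = 1/f − 1/dₒ = 1/26.6 − 1/769 = 0.0362936 mm⁻¹.
dᵢ = 1/0.0362936 ≈ 27.5531 mm.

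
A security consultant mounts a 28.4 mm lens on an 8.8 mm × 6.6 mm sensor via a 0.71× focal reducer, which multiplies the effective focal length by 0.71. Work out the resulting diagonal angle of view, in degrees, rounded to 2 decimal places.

30.51°

Effective focal length f = 28.4 × 0.71 = 20.164 mm.
Sensor diagonal = √(8.8² + 6.6²) = √121.0000 ≈ 11.0000 mm.
α = 2·arctan(11.000 / (2 × 20.164)) = 2·arctan(0.27276) ≈ 30.5141°.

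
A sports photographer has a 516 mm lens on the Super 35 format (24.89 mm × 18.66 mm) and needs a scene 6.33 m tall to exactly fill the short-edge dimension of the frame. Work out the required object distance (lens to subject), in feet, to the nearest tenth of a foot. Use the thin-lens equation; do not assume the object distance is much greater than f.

576.0 ft

W: 6.33 m = 6330 mm.
Magnification m = h/W = dᵢ/dₒ; combined with 1/f = 1/dₒ + 1/dᵢ this gives dₒ = f·(1 + W/h).
dₒ = 516 mm × (1 + 6330/18.66) = 516 × 340.2283 ≈ 175557.801 mm = 175557.801/304.8 ft = 575.977 ft.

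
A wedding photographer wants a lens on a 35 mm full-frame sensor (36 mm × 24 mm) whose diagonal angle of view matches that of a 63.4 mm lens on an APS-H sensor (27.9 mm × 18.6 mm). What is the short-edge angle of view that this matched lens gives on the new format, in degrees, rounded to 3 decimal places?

Sensor diagonal = √(27.9² + 18.6²) = √1124.3700 ≈ 33.5316 mm.
Sensor diagonal = √(36² + 24²) = √1872.0000 ≈ 43.2666 mm.
Equal diagonal AOV ⇒ f₂ = f₁ · 43.2666/33.5316 = 63.4 × 1.29032 ≈ 81.8065 mm.
Short-edge AOV on the new format = 2·arctan(24 / (2 × 81.8065)) = 2·arctan(0.14669) ≈ 16.6901°.

16.690°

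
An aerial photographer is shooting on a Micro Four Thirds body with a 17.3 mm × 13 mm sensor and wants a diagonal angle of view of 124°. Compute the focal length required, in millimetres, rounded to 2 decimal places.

5.75 mm

Sensor diagonal = √(17.3² + 13²) = √468.2900 ≈ 21.6400 mm.
From α = 2·arctan(d/2f) we get f = d / (2·tan(α/2)).
With d = 21.6400 mm and α/2 = 62°, tan(α/2) ≈ 1.88073, so f ≈ 21.6400 / 3.76145 ≈ 5.7531 mm.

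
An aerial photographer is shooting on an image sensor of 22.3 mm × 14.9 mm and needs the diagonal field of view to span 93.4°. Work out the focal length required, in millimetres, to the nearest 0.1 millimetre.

12.6 mm

Sensor diagonal = √(22.3² + 14.9²) = √719.3000 ≈ 26.8198 mm.
From α = 2·arctan(d/2f) we get f = d / (2·tan(α/2)).
With d = 26.8198 mm and α/2 = 46.7°, tan(α/2) ≈ 1.06117, so f ≈ 26.8198 / 2.12235 ≈ 12.6368 mm.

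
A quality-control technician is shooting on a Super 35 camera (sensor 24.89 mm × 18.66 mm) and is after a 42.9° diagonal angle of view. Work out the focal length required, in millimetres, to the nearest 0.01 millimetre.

39.59 mm

Sensor diagonal = √(24.89² + 18.66²) = √967.7077 ≈ 31.1080 mm.
From α = 2·arctan(d/2f) we get f = d / (2·tan(α/2)).
With d = 31.1080 mm and α/2 = 21.45°, tan(α/2) ≈ 0.39290, so f ≈ 31.1080 / 0.78581 ≈ 39.5874 mm.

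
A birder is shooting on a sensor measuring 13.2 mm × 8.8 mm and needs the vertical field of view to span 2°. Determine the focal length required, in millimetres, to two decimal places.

From α = 2·arctan(h/2f) we get f = h / (2·tan(α/2)).
With h = 8.8 mm and α/2 = 1°, tan(α/2) ≈ 0.01746, so f ≈ 8.8 / 0.03491 ≈ 252.0758 mm.

252.08 mm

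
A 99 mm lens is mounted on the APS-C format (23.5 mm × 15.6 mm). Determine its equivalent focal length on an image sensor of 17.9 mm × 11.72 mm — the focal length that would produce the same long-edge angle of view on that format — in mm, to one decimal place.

75.4 mm

Equal angle of view means equal width/f ratio, so f₂ = f₁ · (width₂/width₁) = 99 × 17.9/23.5.
f₂ = 99 × 0.76170 ≈ 75.409 mm.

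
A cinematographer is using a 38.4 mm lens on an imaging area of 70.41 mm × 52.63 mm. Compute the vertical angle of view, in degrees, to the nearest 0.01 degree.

Angle of view α = 2·arctan(h/2f) with h = 52.63 mm and f = 38.4 mm.
h/2f = 0.68529; arctan(0.68529) ≈ 34.4223°, so α ≈ 68.8446°.

68.84°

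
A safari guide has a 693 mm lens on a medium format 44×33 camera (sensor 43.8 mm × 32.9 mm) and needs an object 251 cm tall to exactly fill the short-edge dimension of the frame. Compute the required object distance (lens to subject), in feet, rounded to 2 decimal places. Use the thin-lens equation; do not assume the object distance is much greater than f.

175.73 ft

W: 251 cm = 2510 mm.
Magnification m = h/W = dᵢ/dₒ; combined with 1/f = 1/dₒ + 1/dᵢ this gives dₒ = f·(1 + W/h).
dₒ = 693 mm × (1 + 2510/32.9) = 693 × 77.2918 ≈ 53563.213 mm = 53563.213/304.8 ft = 175.732 ft.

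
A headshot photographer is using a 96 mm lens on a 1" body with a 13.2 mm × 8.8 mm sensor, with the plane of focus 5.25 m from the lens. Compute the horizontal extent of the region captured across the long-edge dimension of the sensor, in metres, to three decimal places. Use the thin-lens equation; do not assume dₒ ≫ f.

0.709 m

dₒ: 5.25 m = 5250 mm.
Similar triangles through the lens centre give W/dₒ = w/dᵢ; with 1/f = 1/dₒ + 1/dᵢ this gives W = w·(dₒ − f)/f.
W = 13.2 mm × (5250 − 96) / 96 = 13.2 × 53.6875 ≈ 708.675 mm = 0.708675 m.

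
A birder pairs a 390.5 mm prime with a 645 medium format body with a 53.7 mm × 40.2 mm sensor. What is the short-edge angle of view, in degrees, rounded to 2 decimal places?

5.89°

Angle of view α = 2·arctan(h/2f) with h = 40.2 mm and f = 390.5 mm.
h/2f = 0.05147; arctan(0.05147) ≈ 2.9466°, so α ≈ 5.8931°.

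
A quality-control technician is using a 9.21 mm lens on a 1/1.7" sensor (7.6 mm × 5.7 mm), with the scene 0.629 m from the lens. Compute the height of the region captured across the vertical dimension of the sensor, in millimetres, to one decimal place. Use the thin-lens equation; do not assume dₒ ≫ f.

dₒ: 0.629 m = 629 mm.
Similar triangles through the lens centre give W/dₒ = h/dᵢ; with 1/f = 1/dₒ + 1/dᵢ this gives W = h·(dₒ − f)/f.
W = 5.7 mm × (629 − 9.21) / 9.21 = 5.7 × 67.2953 ≈ 383.583 mm.

383.6 mm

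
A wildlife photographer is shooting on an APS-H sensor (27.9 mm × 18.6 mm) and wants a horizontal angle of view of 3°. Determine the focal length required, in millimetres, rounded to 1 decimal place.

From α = 2·arctan(w/2f) we get f = w / (2·tan(α/2)).
With w = 27.9 mm and α/2 = 1.5°, tan(α/2) ≈ 0.02619, so f ≈ 27.9 / 0.05237 ≈ 532.7290 mm.

532.7 mm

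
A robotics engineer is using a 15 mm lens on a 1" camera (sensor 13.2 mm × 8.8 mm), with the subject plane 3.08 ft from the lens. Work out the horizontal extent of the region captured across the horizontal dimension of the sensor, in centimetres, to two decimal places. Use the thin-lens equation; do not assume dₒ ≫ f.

dₒ: 3.08 ft × 304.8 mm/ft = 938.78 mm.
Similar triangles through the lens centre give W/dₒ = w/dᵢ; with 1/f = 1/dₒ + 1/dᵢ this gives W = w·(dₒ − f)/f.
W = 13.2 mm × (938.784 − 15) / 15 = 13.2 × 61.5856 ≈ 812.930 mm = 81.293 cm.

81.29 cm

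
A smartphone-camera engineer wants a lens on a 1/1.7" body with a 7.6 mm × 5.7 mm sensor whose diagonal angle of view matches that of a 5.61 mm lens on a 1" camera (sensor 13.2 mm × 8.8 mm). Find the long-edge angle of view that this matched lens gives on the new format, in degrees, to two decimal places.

Sensor diagonal = √(13.2² + 8.8²) = √251.6800 ≈ 15.8644 mm.
Sensor diagonal = √(7.6² + 5.7²) = √90.2500 ≈ 9.5000 mm.
Equal diagonal AOV ⇒ f₂ = f₁ · 9.5000/15.8644 = 5.61 × 0.59882 ≈ 3.3594 mm.
Long-edge AOV on the new format = 2·arctan(7.6 / (2 × 3.3594)) = 2·arctan(1.13115) ≈ 97.0432°.

97.04°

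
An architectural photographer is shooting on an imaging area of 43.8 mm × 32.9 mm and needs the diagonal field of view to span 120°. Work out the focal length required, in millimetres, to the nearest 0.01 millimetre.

15.81 mm

Sensor diagonal = √(43.8² + 32.9²) = √3000.8500 ≈ 54.7800 mm.
From α = 2·arctan(d/2f) we get f = d / (2·tan(α/2)).
With d = 54.7800 mm and α/2 = 60°, tan(α/2) ≈ 1.73205, so f ≈ 54.7800 / 3.46410 ≈ 15.8136 mm.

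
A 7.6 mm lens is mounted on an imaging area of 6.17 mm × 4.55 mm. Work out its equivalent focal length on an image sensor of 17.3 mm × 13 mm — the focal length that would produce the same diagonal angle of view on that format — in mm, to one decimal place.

Sensor diagonal = √(6.17² + 4.55²) = √58.7714 ≈ 7.6663 mm.
Sensor diagonal = √(17.3² + 13²) = √468.2900 ≈ 21.6400 mm.
Equal angle of view means equal diagonal/f ratio, so f₂ = f₁ · (diagonal₂/diagonal₁) = 7.6 × 21.6400/7.6663.
f₂ = 7.6 × 2.82276 ≈ 21.453 mm.

21.5 mm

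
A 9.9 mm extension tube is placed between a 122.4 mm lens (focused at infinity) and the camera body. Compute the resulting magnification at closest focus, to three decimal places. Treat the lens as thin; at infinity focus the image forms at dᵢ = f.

0.081×

The tube moves the image plane from f to f + e, so dᵢ = 122.4 + 9.9 = 132.3 mm. Focus is achieved when 1/f = 1/dₒ + 1/dᵢ, giving dₒ = 1/(1/f − 1/(f+e)).
Magnification m = dᵢ/dₒ = (f+e)·(1/f − 1/(f+e)) = e/f = 9.9/122.4 ≈ 0.0809.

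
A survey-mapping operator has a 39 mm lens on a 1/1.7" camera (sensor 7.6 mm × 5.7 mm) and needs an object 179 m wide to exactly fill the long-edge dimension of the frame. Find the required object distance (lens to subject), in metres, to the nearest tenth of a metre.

918.6 m

W: 179 m = 179000 mm.
Magnification m = w/W = dᵢ/dₒ; combined with 1/f = 1/dₒ + 1/dᵢ this gives dₒ = f·(1 + W/w).
dₒ = 39 mm × (1 + 179000/7.6) = 39 × 23553.6316 ≈ 918591.632 mm = 918.592 m.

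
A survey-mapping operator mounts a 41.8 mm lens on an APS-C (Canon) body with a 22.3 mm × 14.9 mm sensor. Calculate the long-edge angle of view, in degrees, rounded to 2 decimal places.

Angle of view α = 2·arctan(w/2f) with w = 22.3 mm and f = 41.8 mm.
w/2f = 0.26675; arctan(0.26675) ≈ 14.9357°, so α ≈ 29.8714°.

29.87°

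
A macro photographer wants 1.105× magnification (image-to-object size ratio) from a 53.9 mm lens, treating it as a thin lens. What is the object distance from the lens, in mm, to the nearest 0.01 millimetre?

With m = dᵢ/dₒ and 1/f = 1/dₒ + 1/dᵢ, substituting dᵢ = m·dₒ gives 1/f = (1 + 1/m)/dₒ, hence dₒ = f·(1 + 1/m).
dₒ = 53.9 × (1 + 1/1.105) = 53.9 × 1.90498 ≈ 102.678 mm.

102.68 mm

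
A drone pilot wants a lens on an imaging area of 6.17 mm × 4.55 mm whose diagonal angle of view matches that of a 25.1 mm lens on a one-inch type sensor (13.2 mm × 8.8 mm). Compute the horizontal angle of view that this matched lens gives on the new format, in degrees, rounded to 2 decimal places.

Sensor diagonal = √(13.2² + 8.8²) = √251.6800 ≈ 15.8644 mm.
Sensor diagonal = √(6.17² + 4.55²) = √58.7714 ≈ 7.6663 mm.
Equal diagonal AOV ⇒ f₂ = f₁ · 7.6663/15.8644 = 25.1 × 0.48324 ≈ 12.1292 mm.
Horizontal AOV on the new format = 2·arctan(6.17 / (2 × 12.1292)) = 2·arctan(0.25434) ≈ 28.5406°.

28.54°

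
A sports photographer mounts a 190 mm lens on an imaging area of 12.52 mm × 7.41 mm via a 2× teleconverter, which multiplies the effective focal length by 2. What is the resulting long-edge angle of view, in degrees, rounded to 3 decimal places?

1.888°

Effective focal length f = 190 × 2 = 380 mm.
α = 2·arctan(12.52 / (2 × 380)) = 2·arctan(0.01647) ≈ 1.8876°.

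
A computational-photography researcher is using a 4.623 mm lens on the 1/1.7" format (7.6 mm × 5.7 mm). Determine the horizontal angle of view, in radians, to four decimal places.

Angle of view α = 2·arctan(w/2f) with w = 7.6 mm and f = 4.623 mm.
w/2f = 0.82198; arctan(0.82198) ≈ 0.6880 rad, so α ≈ 1.3760 rad.

1.3760 rad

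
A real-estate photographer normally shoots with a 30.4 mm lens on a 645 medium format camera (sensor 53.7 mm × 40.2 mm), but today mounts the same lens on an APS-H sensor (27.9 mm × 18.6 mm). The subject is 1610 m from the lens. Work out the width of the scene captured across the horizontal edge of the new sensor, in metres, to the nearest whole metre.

1478 m

The focal length stays 30.4 mm; the relevant sensor dimension is now w = 27.9 mm. Object distance dₒ = 1610 m = 1.61e+06 mm.
Thin-lens field width W = w·(dₒ − f)/f = 27.9 × (1.61e+06 − 30.4)/30.4 ≈ 1477570.784 mm = 1477.57 m.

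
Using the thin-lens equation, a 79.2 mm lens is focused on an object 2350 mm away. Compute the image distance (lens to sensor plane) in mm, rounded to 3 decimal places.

1/dᵢ = 1/f − 1/dₒ = 1/79.2 − 1/2350 = 0.0122007 mm⁻¹.
dᵢ = 1/0.0122007 ≈ 81.9623 mm.

81.962 mm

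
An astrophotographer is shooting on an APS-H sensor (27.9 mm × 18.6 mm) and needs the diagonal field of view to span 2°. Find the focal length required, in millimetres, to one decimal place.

960.5 mm

Sensor diagonal = √(27.9² + 18.6²) = √1124.3700 ≈ 33.5316 mm.
From α = 2·arctan(d/2f) we get f = d / (2·tan(α/2)).
With d = 33.5316 mm and α/2 = 1°, tan(α/2) ≈ 0.01746, so f ≈ 33.5316 / 0.03491 ≈ 960.5128 mm.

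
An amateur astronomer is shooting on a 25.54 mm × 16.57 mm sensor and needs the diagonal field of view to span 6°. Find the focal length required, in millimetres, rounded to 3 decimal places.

Sensor diagonal = √(25.54² + 16.57²) = √926.8565 ≈ 30.4443 mm.
From α = 2·arctan(d/2f) we get f = d / (2·tan(α/2)).
With d = 30.4443 mm and α/2 = 3°, tan(α/2) ≈ 0.05241, so f ≈ 30.4443 / 0.10482 ≈ 290.4561 mm.

290.456 mm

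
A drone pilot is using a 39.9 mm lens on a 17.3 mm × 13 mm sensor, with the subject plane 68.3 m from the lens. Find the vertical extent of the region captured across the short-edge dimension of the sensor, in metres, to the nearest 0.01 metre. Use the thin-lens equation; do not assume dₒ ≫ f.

dₒ: 68.3 m = 68300 mm.
Similar triangles through the lens centre give W/dₒ = h/dᵢ; with 1/f = 1/dₒ + 1/dᵢ this gives W = h·(dₒ − f)/f.
W = 13 mm × (68300 − 39.9) / 39.9 = 13 × 1710.7794 ≈ 22240.133 mm = 22.2401 m.

22.24 m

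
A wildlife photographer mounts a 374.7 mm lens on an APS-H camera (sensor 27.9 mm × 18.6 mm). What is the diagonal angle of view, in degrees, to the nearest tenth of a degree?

Sensor diagonal = √(27.9² + 18.6²) = √1124.3700 ≈ 33.5316 mm.
Angle of view α = 2·arctan(d/2f) with d = 33.5316 mm and f = 374.7 mm.
d/2f = 0.04474; arctan(0.04474) ≈ 2.5620°, so α ≈ 5.1239°.

5.1°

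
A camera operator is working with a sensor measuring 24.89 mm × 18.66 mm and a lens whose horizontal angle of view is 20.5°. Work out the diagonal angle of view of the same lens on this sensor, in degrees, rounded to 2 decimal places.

25.47°

From the horizontal AOV: f = 24.89 / (2·tan(10.25°)) = 24.89 / 0.36166 ≈ 68.8218 mm.
Sensor diagonal = √(24.89² + 18.66²) = √967.7077 ≈ 31.1080 mm.
Diagonal AOV = 2·arctan(31.1080 / (2 × 68.8218)) = 2·arctan(0.22600) ≈ 25.4703°.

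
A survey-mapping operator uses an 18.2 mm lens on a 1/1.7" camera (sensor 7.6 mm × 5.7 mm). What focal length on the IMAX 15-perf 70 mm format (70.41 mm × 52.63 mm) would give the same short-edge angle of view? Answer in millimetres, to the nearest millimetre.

Equal angle of view means equal height/f ratio, so f₂ = f₁ · (height₂/height₁) = 18.2 × 52.63/5.7.
f₂ = 18.2 × 9.23333 ≈ 168.047 mm.

168 mm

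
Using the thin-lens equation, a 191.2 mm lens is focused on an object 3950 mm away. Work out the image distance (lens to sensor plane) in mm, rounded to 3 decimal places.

200.926 mm

1/dᵢ = 1/f − 1/dₒ = 1/191.2 − 1/3950 = 0.0049770 mm⁻¹.
dᵢ = 1/0.0049770 ≈ 200.9258 mm.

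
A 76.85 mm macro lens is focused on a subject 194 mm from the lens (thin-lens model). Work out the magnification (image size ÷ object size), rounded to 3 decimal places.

0.656×

Thin lens: 1/f = 1/dₒ + 1/dᵢ → 1/dᵢ = 1/76.85 − 1/194 = 0.0078577 mm⁻¹, so dᵢ ≈ 127.2633 mm.
Magnification m = dᵢ/dₒ = 127.2633/194 ≈ 0.65600.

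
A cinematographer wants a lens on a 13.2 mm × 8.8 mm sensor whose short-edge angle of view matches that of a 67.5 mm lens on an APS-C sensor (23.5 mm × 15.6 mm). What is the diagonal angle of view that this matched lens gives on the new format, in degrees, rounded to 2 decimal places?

23.54°

Equal short-edge AOV ⇒ f₂ = f₁ · 8.8/15.6 = 67.5 × 0.56410 ≈ 38.0769 mm.
Sensor diagonal = √(13.2² + 8.8²) = √251.6800 ≈ 15.8644 mm.
Diagonal AOV on the new format = 2·arctan(15.8644 / (2 × 38.0769)) = 2·arctan(0.20832) ≈ 23.5352°.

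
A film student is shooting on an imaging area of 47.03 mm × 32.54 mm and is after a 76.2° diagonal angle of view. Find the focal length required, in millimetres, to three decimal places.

36.468 mm

Sensor diagonal = √(47.03² + 32.54²) = √3270.6725 ≈ 57.1898 mm.
From α = 2·arctan(d/2f) we get f = d / (2·tan(α/2)).
With d = 57.1898 mm and α/2 = 38.1°, tan(α/2) ≈ 0.78410, so f ≈ 57.1898 / 1.56820 ≈ 36.4684 mm.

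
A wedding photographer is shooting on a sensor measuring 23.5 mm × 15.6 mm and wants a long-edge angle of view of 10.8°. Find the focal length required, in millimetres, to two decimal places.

From α = 2·arctan(w/2f) we get f = w / (2·tan(α/2)).
With w = 23.5 mm and α/2 = 5.4°, tan(α/2) ≈ 0.09453, so f ≈ 23.5 / 0.18906 ≈ 124.3020 mm.

124.30 mm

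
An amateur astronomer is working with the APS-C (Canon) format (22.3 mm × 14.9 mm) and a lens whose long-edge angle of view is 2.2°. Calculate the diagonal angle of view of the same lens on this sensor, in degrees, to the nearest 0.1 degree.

2.6°

From the long-edge AOV: f = 22.3 / (2·tan(1.1°)) = 22.3 / 0.03840 ≈ 580.6995 mm.
Sensor diagonal = √(22.3² + 14.9²) = √719.3000 ≈ 26.8198 mm.
Diagonal AOV = 2·arctan(26.8198 / (2 × 580.6995)) = 2·arctan(0.02309) ≈ 2.6458°.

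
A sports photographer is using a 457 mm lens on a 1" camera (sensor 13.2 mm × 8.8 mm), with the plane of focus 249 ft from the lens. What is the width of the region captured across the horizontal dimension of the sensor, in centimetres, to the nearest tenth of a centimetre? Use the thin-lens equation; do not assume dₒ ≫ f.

dₒ: 249 ft × 304.8 mm/ft = 75895.20 mm.
Similar triangles through the lens centre give W/dₒ = w/dᵢ; with 1/f = 1/dₒ + 1/dᵢ this gives W = w·(dₒ − f)/f.
W = 13.2 mm × (75895.2 − 457) / 457 = 13.2 × 165.0726 ≈ 2178.959 mm = 217.896 cm.

217.9 cm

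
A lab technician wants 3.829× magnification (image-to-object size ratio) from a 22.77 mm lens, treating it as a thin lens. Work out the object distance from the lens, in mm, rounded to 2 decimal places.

28.72 mm

With m = dᵢ/dₒ and 1/f = 1/dₒ + 1/dᵢ, substituting dᵢ = m·dₒ gives 1/f = (1 + 1/m)/dₒ, hence dₒ = f·(1 + 1/m).
dₒ = 22.77 × (1 + 1/3.829) = 22.77 × 1.26116 ≈ 28.717 mm.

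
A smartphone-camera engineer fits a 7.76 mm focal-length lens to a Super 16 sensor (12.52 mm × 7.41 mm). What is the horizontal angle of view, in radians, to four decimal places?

1.3576 rad

Angle of view α = 2·arctan(w/2f) with w = 12.52 mm and f = 7.76 mm.
w/2f = 0.80670; arctan(0.80670) ≈ 0.6788 rad, so α ≈ 1.3576 rad.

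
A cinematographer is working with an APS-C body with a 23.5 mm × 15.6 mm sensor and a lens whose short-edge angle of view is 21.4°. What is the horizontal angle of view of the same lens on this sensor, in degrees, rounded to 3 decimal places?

31.777°

From the short-edge AOV: f = 15.6 / (2·tan(10.7°)) = 15.6 / 0.37790 ≈ 41.2803 mm.
Horizontal AOV = 2·arctan(23.5 / (2 × 41.2803)) = 2·arctan(0.28464) ≈ 31.7769°.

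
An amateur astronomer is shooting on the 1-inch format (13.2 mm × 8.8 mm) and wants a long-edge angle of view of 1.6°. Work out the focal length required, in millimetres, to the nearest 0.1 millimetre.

From α = 2·arctan(w/2f) we get f = w / (2·tan(α/2)).
With w = 13.2 mm and α/2 = 0.8°, tan(α/2) ≈ 0.01396, so f ≈ 13.2 / 0.02793 ≈ 472.6595 mm.

472.7 mm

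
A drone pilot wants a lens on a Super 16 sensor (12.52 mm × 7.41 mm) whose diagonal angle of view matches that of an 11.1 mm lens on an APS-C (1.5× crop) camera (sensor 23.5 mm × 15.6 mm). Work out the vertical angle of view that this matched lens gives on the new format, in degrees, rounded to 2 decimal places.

Sensor diagonal = √(23.5² + 15.6²) = √795.6100 ≈ 28.2066 mm.
Sensor diagonal = √(12.52² + 7.41²) = √211.6585 ≈ 14.5485 mm.
Equal diagonal AOV ⇒ f₂ = f₁ · 14.5485/28.2066 = 11.1 × 0.51578 ≈ 5.7252 mm.
Vertical AOV on the new format = 2·arctan(7.41 / (2 × 5.7252)) = 2·arctan(0.64714) ≈ 65.8170°.

65.82°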